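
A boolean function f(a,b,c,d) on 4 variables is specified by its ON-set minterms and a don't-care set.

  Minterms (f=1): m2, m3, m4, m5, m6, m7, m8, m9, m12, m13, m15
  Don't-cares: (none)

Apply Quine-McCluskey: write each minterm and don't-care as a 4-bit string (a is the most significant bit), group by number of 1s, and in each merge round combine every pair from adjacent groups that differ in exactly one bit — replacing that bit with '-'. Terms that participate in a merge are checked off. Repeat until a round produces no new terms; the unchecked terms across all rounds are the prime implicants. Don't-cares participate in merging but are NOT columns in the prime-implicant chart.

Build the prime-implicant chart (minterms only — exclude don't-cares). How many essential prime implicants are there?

3

[col 0] 0010*, 0011*, 0100*, 0101*, 0110*, 0111*, 1000*, 1001*, 1100*, 1101*, 1111*
[col 1] -100*, -101*, -111*, 0-10*, 0-11*, 001-*, 01-0*, 01-1*, 010-*, 011-*, 1-00*, 1-01*, 100-*, 11-1*, 110-*
[col 2] -1-1, -10-, 0-1-, 01--, 1-0-
Prime implicants: -1-1, -10-, 0-1-, 01--, 1-0-
PI chart (minterm → PIs covering it):
  2 | 0-1-  (sole → essential)
  3 | 0-1-  (sole → essential)
  4 | -10-,01--
  5 | -1-1,-10-,01--
  6 | 0-1-,01--
  7 | -1-1,0-1-,01--
  8 | 1-0-  (sole → essential)
  9 | 1-0-  (sole → essential)
  12 | -10-,1-0-
  13 | -1-1,-10-,1-0-
  15 | -1-1  (sole → essential)
Essential prime implicants: -1-1, 0-1-, 1-0-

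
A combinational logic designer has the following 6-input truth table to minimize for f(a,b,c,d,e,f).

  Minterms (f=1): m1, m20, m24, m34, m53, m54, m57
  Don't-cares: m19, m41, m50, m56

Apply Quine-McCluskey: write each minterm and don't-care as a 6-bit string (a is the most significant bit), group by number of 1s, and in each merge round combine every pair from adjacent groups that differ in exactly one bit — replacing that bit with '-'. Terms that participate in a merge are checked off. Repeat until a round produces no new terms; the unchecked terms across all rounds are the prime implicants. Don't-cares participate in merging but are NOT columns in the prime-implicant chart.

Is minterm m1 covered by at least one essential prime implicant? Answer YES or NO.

Round 0: 000001 010011 010100 011000✓ 100010✓ 101001✓ 110010✓ 110101 110110✓ 111000✓ 111001✓
Round 1: -11000 1-0010 1-1001 110-10 11100-
PIs = {-11000, 000001, 010011, 010100, 1-0010, 1-1001, 110-10, 110101, 11100-}
Coverage chart:
  m1: 000001 ←essential
  m20: 010100 ←essential
  m24: -11000 ←essential
  m34: 1-0010 ←essential
  m53: 110101 ←essential
  m54: 110-10 ←essential
  m57: 1-1001,11100-
Essential: -11000, 000001, 010100, 1-0010, 110-10, 110101

YES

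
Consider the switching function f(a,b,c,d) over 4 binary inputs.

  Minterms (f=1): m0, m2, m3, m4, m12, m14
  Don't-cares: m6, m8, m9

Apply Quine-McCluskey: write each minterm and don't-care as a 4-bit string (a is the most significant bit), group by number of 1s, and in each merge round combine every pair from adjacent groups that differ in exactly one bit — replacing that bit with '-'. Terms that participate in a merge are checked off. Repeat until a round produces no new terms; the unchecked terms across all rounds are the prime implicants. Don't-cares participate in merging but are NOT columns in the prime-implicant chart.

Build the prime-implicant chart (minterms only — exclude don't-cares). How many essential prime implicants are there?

2

Round 0: 0000✓ 0010✓ 0011✓ 0100✓ 0110✓ 1000✓ 1001✓ 1100✓ 1110✓
Round 1: -000✓ -100✓ -110✓ 0-00✓ 0-10✓ 00-0✓ 001- 01-0✓ 1-00✓ 100- 11-0✓
Round 2: --00 -1-0 0--0
PIs = {--00, -1-0, 0--0, 001-, 100-}
Coverage chart:
  m0: --00,0--0
  m2: 0--0,001-
  m3: 001- ←essential
  m4: --00,-1-0,0--0
  m12: --00,-1-0
  m14: -1-0 ←essential
Essential: -1-0, 001-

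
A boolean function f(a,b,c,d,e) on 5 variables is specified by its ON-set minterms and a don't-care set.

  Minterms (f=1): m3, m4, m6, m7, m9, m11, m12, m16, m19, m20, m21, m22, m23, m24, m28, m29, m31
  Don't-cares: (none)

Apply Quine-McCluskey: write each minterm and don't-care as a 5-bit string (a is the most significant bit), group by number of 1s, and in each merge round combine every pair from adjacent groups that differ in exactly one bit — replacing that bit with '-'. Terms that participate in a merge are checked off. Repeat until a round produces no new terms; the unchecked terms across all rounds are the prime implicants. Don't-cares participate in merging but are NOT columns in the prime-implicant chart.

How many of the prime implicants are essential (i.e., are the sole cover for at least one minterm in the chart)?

Round 0: 00011✓ 00100✓ 00110✓ 00111✓ 01001✓ 01011✓ 01100✓ 10000✓ 10011✓ 10100✓ 10101✓ 10110✓ 10111✓ 11000✓ 11100✓ 11101✓ 11111✓
Round 1: -0011✓ -0100✓ -0110✓ -0111✓ -1100✓ 0-011 0-100✓ 00-11✓ 001-0✓ 0011-✓ 010-1 1-000✓ 1-100✓ 1-101✓ 1-111✓ 10-00✓ 10-11✓ 101-0✓ 101-1✓ 1010-✓ 1011-✓ 11-00✓ 111-1✓ 1110-✓
Round 2: --100 -0-11 -01-0 -011- 1--00 1-1-1 1-10- 101--
PIs = {--100, -0-11, -01-0, -011-, 0-011, 010-1, 1--00, 1-1-1, 1-10-, 101--}
Coverage chart:
  m3: -0-11,0-011
  m4: --100,-01-0
  m6: -01-0,-011-
  m7: -0-11,-011-
  m9: 010-1 ←essential
  m11: 0-011,010-1
  m12: --100 ←essential
  m16: 1--00 ←essential
  m19: -0-11 ←essential
  m20: --100,-01-0,1--00,1-10-,101--
  m21: 1-1-1,1-10-,101--
  m22: -01-0,-011-,101--
  m23: -0-11,-011-,1-1-1,101--
  m24: 1--00 ←essential
  m28: --100,1--00,1-10-
  m29: 1-1-1,1-10-
  m31: 1-1-1 ←essential
Essential: --100, -0-11, 010-1, 1--00, 1-1-1

5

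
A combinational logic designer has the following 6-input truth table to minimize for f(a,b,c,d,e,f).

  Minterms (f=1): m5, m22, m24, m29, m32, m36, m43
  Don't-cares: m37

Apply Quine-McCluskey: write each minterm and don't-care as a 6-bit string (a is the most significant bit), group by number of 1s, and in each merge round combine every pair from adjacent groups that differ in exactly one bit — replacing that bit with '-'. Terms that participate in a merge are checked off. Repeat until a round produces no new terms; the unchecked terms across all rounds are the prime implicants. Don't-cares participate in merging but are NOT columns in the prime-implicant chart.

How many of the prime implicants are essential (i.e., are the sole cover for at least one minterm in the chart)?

6

[col 0] 000101*, 010110, 011000, 011101, 100000*, 100100*, 100101*, 101011
[col 1] -00101, 100-00, 10010-
Prime implicants: -00101, 010110, 011000, 011101, 100-00, 10010-, 101011
PI chart (minterm → PIs covering it):
  5 | -00101  (sole → essential)
  22 | 010110  (sole → essential)
  24 | 011000  (sole → essential)
  29 | 011101  (sole → essential)
  32 | 100-00  (sole → essential)
  36 | 100-00,10010-
  43 | 101011  (sole → essential)
Essential prime implicants: -00101, 010110, 011000, 011101, 100-00, 101011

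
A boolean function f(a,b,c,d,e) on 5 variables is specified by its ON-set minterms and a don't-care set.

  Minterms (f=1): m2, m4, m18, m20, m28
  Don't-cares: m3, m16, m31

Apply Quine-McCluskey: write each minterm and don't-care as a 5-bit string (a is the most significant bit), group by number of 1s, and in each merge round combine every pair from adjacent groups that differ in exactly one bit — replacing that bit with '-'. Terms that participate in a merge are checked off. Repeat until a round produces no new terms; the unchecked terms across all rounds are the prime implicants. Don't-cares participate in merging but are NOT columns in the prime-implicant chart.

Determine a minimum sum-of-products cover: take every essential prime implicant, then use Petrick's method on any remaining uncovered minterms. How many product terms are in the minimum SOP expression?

[col 0] 00010*, 00011*, 00100*, 10000*, 10010*, 10100*, 11100*, 11111
[col 1] -0010, -0100, 0001-, 1-100, 10-00, 100-0
Prime implicants: -0010, -0100, 0001-, 1-100, 10-00, 100-0, 11111
PI chart (minterm → PIs covering it):
  2 | -0010,0001-
  4 | -0100  (sole → essential)
  18 | -0010,100-0
  20 | -0100,1-100,10-00
  28 | 1-100  (sole → essential)
Essential prime implicants: -0100, 1-100
Petrick residual → -0010
Minimum SOP uses 3 PIs: b'c'de' + b'cd'e' + acd'e'

3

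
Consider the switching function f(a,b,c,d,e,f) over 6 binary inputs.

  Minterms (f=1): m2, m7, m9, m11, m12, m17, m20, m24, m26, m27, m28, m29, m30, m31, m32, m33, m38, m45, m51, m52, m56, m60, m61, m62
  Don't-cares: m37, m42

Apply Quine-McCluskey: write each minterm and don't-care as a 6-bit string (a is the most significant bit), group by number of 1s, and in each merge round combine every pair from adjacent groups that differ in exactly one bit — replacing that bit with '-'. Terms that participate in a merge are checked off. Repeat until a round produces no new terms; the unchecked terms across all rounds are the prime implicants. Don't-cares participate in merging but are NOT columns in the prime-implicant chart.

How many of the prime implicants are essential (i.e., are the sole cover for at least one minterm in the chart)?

[col 0] 000010, 000111, 001001*, 001011*, 001100*, 010001, 010100*, 011000*, 011010*, 011011*, 011100*, 011101*, 011110*, 011111*, 100000*, 100001*, 100101*, 100110, 101010, 101101*, 110011, 110100*, 111000*, 111100*, 111101*, 111110*
[col 1] -10100*, -11000*, -11100*, -11101*, -11110*, 0-1011, 0-1100, 0010-1, 01-100*, 011-00*, 011-10*, 011-11*, 0110-0*, 01101-*, 0111-0*, 0111-1*, 01110-*, 01111-*, 1-1101, 10-101, 100-01, 10000-, 11-100*, 111-00*, 1111-0*, 11110-*
[col 2] -1-100, -11-00, -111-0, -1110-, 011--0, 011-1-, 0111--
Prime implicants: -1-100, -11-00, -111-0, -1110-, 0-1011, 0-1100, 000010, 000111, 0010-1, 010001, 011--0, 011-1-, 0111--, 1-1101, 10-101, 100-01, 10000-, 100110, 101010, 110011
PI chart (minterm → PIs covering it):
  2 | 000010  (sole → essential)
  7 | 000111  (sole → essential)
  9 | 0010-1  (sole → essential)
  11 | 0-1011,0010-1
  12 | 0-1100  (sole → essential)
  17 | 010001  (sole → essential)
  20 | -1-100  (sole → essential)
  24 | -11-00,011--0
  26 | 011--0,011-1-
  27 | 0-1011,011-1-
  28 | -1-100,-11-00,-111-0,-1110-,0-1100,011--0,0111--
  29 | -1110-,0111--
  30 | -111-0,011--0,011-1-,0111--
  31 | 011-1-,0111--
  32 | 10000-  (sole → essential)
  33 | 100-01,10000-
  38 | 100110  (sole → essential)
  45 | 1-1101,10-101
  51 | 110011  (sole → essential)
  52 | -1-100  (sole → essential)
  56 | -11-00  (sole → essential)
  60 | -1-100,-11-00,-111-0,-1110-
  61 | -1110-,1-1101
  62 | -111-0  (sole → essential)
Essential prime implicants: -1-100, -11-00, -111-0, 0-1100, 000010, 000111, 0010-1, 010001, 10000-, 100110, 110011

11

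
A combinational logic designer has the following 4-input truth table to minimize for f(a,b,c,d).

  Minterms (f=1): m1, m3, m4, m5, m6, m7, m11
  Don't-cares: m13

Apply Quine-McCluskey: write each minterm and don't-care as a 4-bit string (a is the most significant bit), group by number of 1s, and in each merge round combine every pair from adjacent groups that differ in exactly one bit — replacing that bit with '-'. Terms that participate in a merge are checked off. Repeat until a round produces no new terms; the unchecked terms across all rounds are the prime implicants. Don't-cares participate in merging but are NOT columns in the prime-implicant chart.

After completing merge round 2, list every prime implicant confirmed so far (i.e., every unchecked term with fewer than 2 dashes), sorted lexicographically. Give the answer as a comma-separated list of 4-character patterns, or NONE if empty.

Round 0: 0001✓ 0011✓ 0100✓ 0101✓ 0110✓ 0111✓ 1011✓ 1101✓
Round 1: -011 -101 0-01✓ 0-11✓ 00-1✓ 01-0✓ 01-1✓ 010-✓ 011-✓
Round 2: 0--1 01--
PIs = {-011, -101, 0--1, 01--}

-011, -101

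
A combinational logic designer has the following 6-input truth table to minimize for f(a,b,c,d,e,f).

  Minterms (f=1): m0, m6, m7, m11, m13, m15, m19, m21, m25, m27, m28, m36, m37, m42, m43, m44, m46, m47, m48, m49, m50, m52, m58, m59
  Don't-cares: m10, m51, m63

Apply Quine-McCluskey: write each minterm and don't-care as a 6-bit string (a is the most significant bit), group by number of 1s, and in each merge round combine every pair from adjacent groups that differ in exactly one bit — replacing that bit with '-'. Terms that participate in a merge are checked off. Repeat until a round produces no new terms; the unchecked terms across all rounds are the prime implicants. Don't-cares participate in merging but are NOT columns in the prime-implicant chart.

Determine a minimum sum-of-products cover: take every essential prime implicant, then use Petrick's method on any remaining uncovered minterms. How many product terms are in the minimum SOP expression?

13

Round 0: 000000 000110✓ 000111✓ 001010✓ 001011✓ 001101✓ 001111✓ 010011✓ 010101 011001✓ 011011✓ 011100 100100✓ 100101✓ 101010✓ 101011✓ 101100✓ 101110✓ 101111✓ 110000✓ 110001✓ 110010✓ 110011✓ 110100✓ 111010✓ 111011✓ 111111✓
Round 1: -01010✓ -01011✓ -01111✓ -10011✓ -11011✓ 0-1011✓ 00-111 00011- 001-11✓ 00101-✓ 0011-1 01-011✓ 0110-1 1-0100 1-1010✓ 1-1011✓ 1-1111✓ 10-100 10010- 101-10✓ 101-11✓ 10101-✓ 1011-0 10111-✓ 11-010✓ 11-011✓ 110-00 1100-0✓ 1100-1✓ 11000-✓ 11001-✓ 111-11✓ 11101-✓
Round 2: --1011 -01-11 -0101- -1-011 1-1-11 1-101- 101-1- 11-01- 1100--
PIs = {--1011, -01-11, -0101-, -1-011, 00-111, 000000, 00011-, 0011-1, 010101, 0110-1, 011100, 1-0100, 1-1-11, 1-101-, 10-100, 10010-, 101-1-, 1011-0, 11-01-, 110-00, 1100--}
Coverage chart:
  m0: 000000 ←essential
  m6: 00011- ←essential
  m7: 00-111,00011-
  m11: --1011,-01-11,-0101-
  m13: 0011-1 ←essential
  m15: -01-11,00-111,0011-1
  m19: -1-011 ←essential
  m21: 010101 ←essential
  m25: 0110-1 ←essential
  m27: --1011,-1-011,0110-1
  m28: 011100 ←essential
  m36: 1-0100,10-100,10010-
  m37: 10010- ←essential
  m42: -0101-,1-101-,101-1-
  m43: --1011,-01-11,-0101-,1-1-11,1-101-,101-1-
  m44: 10-100,1011-0
  m46: 101-1-,1011-0
  m47: -01-11,1-1-11,101-1-
  m48: 110-00,1100--
  m49: 1100-- ←essential
  m50: 11-01-,1100--
  m52: 1-0100,110-00
  m58: 1-101-,11-01-
  m59: --1011,-1-011,1-1-11,1-101-,11-01-
Essential: -1-011, 000000, 00011-, 0011-1, 010101, 0110-1, 011100, 10010-, 1100--
Petrick residual → -01-11, 1-0100, 1-101-, 1011-0
Min cover (13 terms): b'cef + bd'ef + a'b'c'd'e'f' + a'b'c'de + a'b'cdf + a'bc'de'f + a'bcd'f + a'bcde'f' + ac'de'f' + acd'e + ab'c'de' + ab'cdf' + abc'd'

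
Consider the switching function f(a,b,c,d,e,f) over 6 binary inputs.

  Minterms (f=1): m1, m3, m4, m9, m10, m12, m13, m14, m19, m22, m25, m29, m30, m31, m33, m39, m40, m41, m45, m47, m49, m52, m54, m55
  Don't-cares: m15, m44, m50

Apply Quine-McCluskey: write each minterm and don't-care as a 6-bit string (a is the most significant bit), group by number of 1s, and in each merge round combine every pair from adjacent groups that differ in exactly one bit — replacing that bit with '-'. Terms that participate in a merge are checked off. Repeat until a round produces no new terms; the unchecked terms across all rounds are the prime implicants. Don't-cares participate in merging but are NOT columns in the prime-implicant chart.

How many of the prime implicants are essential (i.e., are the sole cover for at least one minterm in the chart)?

7

Round 0: 000001✓ 000011✓ 000100✓ 001001✓ 001010✓ 001100✓ 001101✓ 001110✓ 001111✓ 010011✓ 010110✓ 011001✓ 011101✓ 011110✓ 011111✓ 100001✓ 100111✓ 101000✓ 101001✓ 101100✓ 101101✓ 101111✓ 110001✓ 110010✓ 110100✓ 110110✓ 110111✓
Round 1: -00001✓ -01001✓ -01100✓ -01101✓ -01111✓ -10110 0-0011 0-1001✓ 0-1101✓ 0-1110✓ 0-1111✓ 00-001✓ 00-100 0000-1 001-01✓ 001-10 0011-0✓ 0011-1✓ 00110-✓ 00111-✓ 01-110 011-01✓ 0111-1✓ 01111-✓ 1-0001 1-0111 10-001✓ 10-111 101-00✓ 101-01✓ 10100-✓ 1011-1✓ 10110-✓ 110-10 1101-0 11011-
Round 2: -0-001 -01-01 -011-1 -0110- 0-1-01 0-11-1 0-111- 0011-- 101-0-
PIs = {-0-001, -01-01, -011-1, -0110-, -10110, 0-0011, 0-1-01, 0-11-1, 0-111-, 00-100, 0000-1, 001-10, 0011--, 01-110, 1-0001, 1-0111, 10-111, 101-0-, 110-10, 1101-0, 11011-}
Coverage chart:
  m1: -0-001,0000-1
  m3: 0-0011,0000-1
  m4: 00-100 ←essential
  m9: -0-001,-01-01,0-1-01
  m10: 001-10 ←essential
  m12: -0110-,00-100,0011--
  m13: -01-01,-011-1,-0110-,0-1-01,0-11-1,0011--
  m14: 0-111-,001-10,0011--
  m19: 0-0011 ←essential
  m22: -10110,01-110
  m25: 0-1-01 ←essential
  m29: 0-1-01,0-11-1
  m30: 0-111-,01-110
  m31: 0-11-1,0-111-
  m33: -0-001,1-0001
  m39: 1-0111,10-111
  m40: 101-0- ←essential
  m41: -0-001,-01-01,101-0-
  m45: -01-01,-011-1,-0110-,101-0-
  m47: -011-1,10-111
  m49: 1-0001 ←essential
  m52: 1101-0 ←essential
  m54: -10110,110-10,1101-0,11011-
  m55: 1-0111,11011-
Essential: 0-0011, 0-1-01, 00-100, 001-10, 1-0001, 101-0-, 1101-0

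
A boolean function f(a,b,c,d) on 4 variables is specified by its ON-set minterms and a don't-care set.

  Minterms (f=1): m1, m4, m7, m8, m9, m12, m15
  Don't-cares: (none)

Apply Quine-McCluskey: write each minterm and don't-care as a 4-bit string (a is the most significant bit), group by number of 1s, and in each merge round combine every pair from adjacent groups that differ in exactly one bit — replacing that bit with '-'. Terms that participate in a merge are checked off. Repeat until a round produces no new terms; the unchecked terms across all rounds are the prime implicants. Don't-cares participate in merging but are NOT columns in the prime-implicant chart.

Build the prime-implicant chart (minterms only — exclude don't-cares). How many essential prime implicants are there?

Round 0: 0001✓ 0100✓ 0111✓ 1000✓ 1001✓ 1100✓ 1111✓
Round 1: -001 -100 -111 1-00 100-
PIs = {-001, -100, -111, 1-00, 100-}
Coverage chart:
  m1: -001 ←essential
  m4: -100 ←essential
  m7: -111 ←essential
  m8: 1-00,100-
  m9: -001,100-
  m12: -100,1-00
  m15: -111 ←essential
Essential: -001, -100, -111

3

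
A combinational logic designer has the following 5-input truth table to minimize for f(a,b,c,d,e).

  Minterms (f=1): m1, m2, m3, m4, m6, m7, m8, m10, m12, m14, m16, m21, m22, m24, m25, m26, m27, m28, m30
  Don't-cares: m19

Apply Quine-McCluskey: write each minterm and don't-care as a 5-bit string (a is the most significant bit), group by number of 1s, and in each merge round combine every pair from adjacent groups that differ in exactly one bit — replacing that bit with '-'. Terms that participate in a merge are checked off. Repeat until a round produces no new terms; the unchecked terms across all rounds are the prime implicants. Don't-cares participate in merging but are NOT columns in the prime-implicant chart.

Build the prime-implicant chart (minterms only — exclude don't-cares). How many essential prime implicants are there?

8

[col 0] 00001*, 00010*, 00011*, 00100*, 00110*, 00111*, 01000*, 01010*, 01100*, 01110*, 10000*, 10011*, 10101, 10110*, 11000*, 11001*, 11010*, 11011*, 11100*, 11110*
[col 1] -0011, -0110*, -1000*, -1010*, -1100*, -1110*, 0-010*, 0-100*, 0-110*, 00-10*, 00-11*, 000-1, 0001-*, 001-0*, 0011-*, 01-00*, 01-10*, 010-0*, 011-0*, 1-000, 1-011, 1-110*, 11-00*, 11-10*, 110-0*, 110-1*, 1100-*, 1101-*, 111-0*
[col 2] --110, -1-00*, -1-10*, -10-0*, -11-0*, 0--10, 0-1-0, 00-1-, 01--0*, 11--0*, 110--
[col 3] -1--0
Prime implicants: --110, -0011, -1--0, 0--10, 0-1-0, 00-1-, 000-1, 1-000, 1-011, 10101, 110--
PI chart (minterm → PIs covering it):
  1 | 000-1  (sole → essential)
  2 | 0--10,00-1-
  3 | -0011,00-1-,000-1
  4 | 0-1-0  (sole → essential)
  6 | --110,0--10,0-1-0,00-1-
  7 | 00-1-  (sole → essential)
  8 | -1--0  (sole → essential)
  10 | -1--0,0--10
  12 | -1--0,0-1-0
  14 | --110,-1--0,0--10,0-1-0
  16 | 1-000  (sole → essential)
  21 | 10101  (sole → essential)
  22 | --110  (sole → essential)
  24 | -1--0,1-000,110--
  25 | 110--  (sole → essential)
  26 | -1--0,110--
  27 | 1-011,110--
  28 | -1--0  (sole → essential)
  30 | --110,-1--0
Essential prime implicants: --110, -1--0, 0-1-0, 00-1-, 000-1, 1-000, 10101, 110--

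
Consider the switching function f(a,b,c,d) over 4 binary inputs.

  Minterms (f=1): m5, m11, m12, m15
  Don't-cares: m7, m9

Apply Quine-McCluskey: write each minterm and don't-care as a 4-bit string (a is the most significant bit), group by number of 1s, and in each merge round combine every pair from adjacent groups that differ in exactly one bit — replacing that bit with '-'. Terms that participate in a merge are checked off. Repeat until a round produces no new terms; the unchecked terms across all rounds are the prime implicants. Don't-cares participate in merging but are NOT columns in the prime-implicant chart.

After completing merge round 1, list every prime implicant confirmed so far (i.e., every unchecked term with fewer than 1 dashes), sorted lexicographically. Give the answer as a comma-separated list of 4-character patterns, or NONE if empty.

1100

Round 0: 0101✓ 0111✓ 1001✓ 1011✓ 1100 1111✓
Round 1: -111 01-1 1-11 10-1
PIs = {-111, 01-1, 1-11, 10-1, 1100}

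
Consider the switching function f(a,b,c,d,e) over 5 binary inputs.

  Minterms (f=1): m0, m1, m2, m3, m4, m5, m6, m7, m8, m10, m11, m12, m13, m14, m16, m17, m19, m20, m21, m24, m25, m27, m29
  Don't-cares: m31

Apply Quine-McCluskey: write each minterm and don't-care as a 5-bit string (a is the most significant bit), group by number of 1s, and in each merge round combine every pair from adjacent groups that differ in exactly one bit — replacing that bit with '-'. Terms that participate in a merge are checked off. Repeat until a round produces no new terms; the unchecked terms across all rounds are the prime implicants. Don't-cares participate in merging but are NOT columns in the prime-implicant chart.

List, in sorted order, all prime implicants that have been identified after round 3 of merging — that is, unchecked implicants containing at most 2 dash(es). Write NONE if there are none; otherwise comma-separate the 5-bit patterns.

[col 0] 00000*, 00001*, 00010*, 00011*, 00100*, 00101*, 00110*, 00111*, 01000*, 01010*, 01011*, 01100*, 01101*, 01110*, 10000*, 10001*, 10011*, 10100*, 10101*, 11000*, 11001*, 11011*, 11101*, 11111*
[col 1] -0000*, -0001*, -0011*, -0100*, -0101*, -1000*, -1011*, -1101*, 0-000*, 0-010*, 0-011*, 0-100*, 0-101*, 0-110*, 00-00*, 00-01*, 00-10*, 00-11*, 000-0*, 000-1*, 0000-*, 0001-*, 001-0*, 001-1*, 0010-*, 0011-*, 01-00*, 01-10*, 010-0*, 0101-*, 011-0*, 0110-*, 1-000*, 1-001*, 1-011*, 1-101*, 10-00*, 10-01*, 100-1*, 1000-*, 1010-*, 11-01*, 11-11*, 110-1*, 1100-*, 111-1*
[col 2] --000, --011, --101, -0-00*, -0-01*, -00-1, -000-*, -010-*, 0--00*, 0--10*, 0-0-0*, 0-01-, 0-1-0*, 0-10-, 00--0*, 00--1*, 00-0-*, 00-1-*, 000--*, 001--*, 01--0*, 1--01, 1-0-1, 1-00-, 10-0-*, 11--1
[col 3] -0-0-, 0---0, 00---
Prime implicants: --000, --011, --101, -0-0-, -00-1, 0---0, 0-01-, 0-10-, 00---, 1--01, 1-0-1, 1-00-, 11--1

--000, --011, --101, -00-1, 0-01-, 0-10-, 1--01, 1-0-1, 1-00-, 11--1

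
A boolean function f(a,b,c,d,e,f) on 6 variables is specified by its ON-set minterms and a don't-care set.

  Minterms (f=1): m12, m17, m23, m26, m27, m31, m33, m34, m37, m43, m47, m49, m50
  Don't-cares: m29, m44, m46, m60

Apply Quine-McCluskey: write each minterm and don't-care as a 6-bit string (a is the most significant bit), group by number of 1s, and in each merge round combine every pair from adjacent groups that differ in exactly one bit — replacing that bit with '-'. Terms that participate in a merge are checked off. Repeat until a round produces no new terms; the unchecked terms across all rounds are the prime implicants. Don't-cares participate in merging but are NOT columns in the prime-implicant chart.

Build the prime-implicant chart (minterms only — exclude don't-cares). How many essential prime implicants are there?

[col 0] 001100*, 010001*, 010111*, 011010*, 011011*, 011101*, 011111*, 100001*, 100010*, 100101*, 101011*, 101100*, 101110*, 101111*, 110001*, 110010*, 111100*
[col 1] -01100, -10001, 01-111, 011-11, 01101-, 0111-1, 1-0001, 1-0010, 1-1100, 100-01, 101-11, 1011-0, 10111-
Prime implicants: -01100, -10001, 01-111, 011-11, 01101-, 0111-1, 1-0001, 1-0010, 1-1100, 100-01, 101-11, 1011-0, 10111-
PI chart (minterm → PIs covering it):
  12 | -01100  (sole → essential)
  17 | -10001  (sole → essential)
  23 | 01-111  (sole → essential)
  26 | 01101-  (sole → essential)
  27 | 011-11,01101-
  31 | 01-111,011-11,0111-1
  33 | 1-0001,100-01
  34 | 1-0010  (sole → essential)
  37 | 100-01  (sole → essential)
  43 | 101-11  (sole → essential)
  47 | 101-11,10111-
  49 | -10001,1-0001
  50 | 1-0010  (sole → essential)
Essential prime implicants: -01100, -10001, 01-111, 01101-, 1-0010, 100-01, 101-11

7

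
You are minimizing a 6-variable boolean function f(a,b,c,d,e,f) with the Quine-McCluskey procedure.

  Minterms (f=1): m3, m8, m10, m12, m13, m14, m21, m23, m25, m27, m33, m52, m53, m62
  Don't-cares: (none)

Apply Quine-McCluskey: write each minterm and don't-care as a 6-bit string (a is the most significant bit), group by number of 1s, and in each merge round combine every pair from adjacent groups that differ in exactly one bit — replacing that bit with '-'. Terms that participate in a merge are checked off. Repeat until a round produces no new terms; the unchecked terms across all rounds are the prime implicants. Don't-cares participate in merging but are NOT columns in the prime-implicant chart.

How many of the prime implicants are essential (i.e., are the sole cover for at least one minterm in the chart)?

8

[col 0] 000011, 001000*, 001010*, 001100*, 001101*, 001110*, 010101*, 010111*, 011001*, 011011*, 100001, 110100*, 110101*, 111110
[col 1] -10101, 001-00*, 001-10*, 0010-0*, 0011-0*, 00110-, 0101-1, 0110-1, 11010-
[col 2] 001--0
Prime implicants: -10101, 000011, 001--0, 00110-, 0101-1, 0110-1, 100001, 11010-, 111110
PI chart (minterm → PIs covering it):
  3 | 000011  (sole → essential)
  8 | 001--0  (sole → essential)
  10 | 001--0  (sole → essential)
  12 | 001--0,00110-
  13 | 00110-  (sole → essential)
  14 | 001--0  (sole → essential)
  21 | -10101,0101-1
  23 | 0101-1  (sole → essential)
  25 | 0110-1  (sole → essential)
  27 | 0110-1  (sole → essential)
  33 | 100001  (sole → essential)
  52 | 11010-  (sole → essential)
  53 | -10101,11010-
  62 | 111110  (sole → essential)
Essential prime implicants: 000011, 001--0, 00110-, 0101-1, 0110-1, 100001, 11010-, 111110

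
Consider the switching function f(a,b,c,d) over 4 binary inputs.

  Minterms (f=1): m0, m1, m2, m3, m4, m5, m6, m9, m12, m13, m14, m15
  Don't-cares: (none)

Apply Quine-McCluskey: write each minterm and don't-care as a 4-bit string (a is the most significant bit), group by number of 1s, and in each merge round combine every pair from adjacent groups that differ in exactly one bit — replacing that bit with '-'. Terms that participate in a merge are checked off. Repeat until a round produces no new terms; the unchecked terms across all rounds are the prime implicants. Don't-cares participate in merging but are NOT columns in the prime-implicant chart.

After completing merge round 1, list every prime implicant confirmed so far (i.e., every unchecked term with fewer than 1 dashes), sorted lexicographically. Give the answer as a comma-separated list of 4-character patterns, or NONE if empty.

size-2^0 implicants → 0000(✓)  0001(✓)  0010(✓)  0011(✓)  0100(✓)  0101(✓)  0110(✓)  1001(✓)  1100(✓)  1101(✓)  1110(✓)  1111(✓)
size-2^1 implicants → -001(✓)  -100(✓)  -101(✓)  -110(✓)  0-00(✓)  0-01(✓)  0-10(✓)  00-0(✓)  00-1(✓)  000-(✓)  001-(✓)  01-0(✓)  010-(✓)  1-01(✓)  11-0(✓)  11-1(✓)  110-(✓)  111-(✓)
size-2^2 implicants → --01  -1-0  -10-  0--0  0-0-  00--  11--
Unchecked terms (primes): --01, -1-0, -10-, 0--0, 0-0-, 00--, 11--

NONE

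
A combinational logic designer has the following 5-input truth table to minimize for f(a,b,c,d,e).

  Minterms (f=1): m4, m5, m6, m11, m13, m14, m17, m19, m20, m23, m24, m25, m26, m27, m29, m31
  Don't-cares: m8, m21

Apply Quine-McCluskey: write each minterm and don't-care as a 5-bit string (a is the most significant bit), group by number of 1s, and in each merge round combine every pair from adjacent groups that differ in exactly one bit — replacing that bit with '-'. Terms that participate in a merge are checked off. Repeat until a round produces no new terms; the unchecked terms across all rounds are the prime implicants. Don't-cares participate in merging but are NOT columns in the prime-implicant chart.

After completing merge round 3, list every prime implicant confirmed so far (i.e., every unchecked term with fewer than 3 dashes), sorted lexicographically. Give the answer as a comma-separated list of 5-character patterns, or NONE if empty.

Round 0: 00100✓ 00101✓ 00110✓ 01000✓ 01011✓ 01101✓ 01110✓ 10001✓ 10011✓ 10100✓ 10101✓ 10111✓ 11000✓ 11001✓ 11010✓ 11011✓ 11101✓ 11111✓
Round 1: -0100✓ -0101✓ -1000 -1011 -1101✓ 0-101✓ 0-110 001-0 0010-✓ 1-001✓ 1-011✓ 1-101✓ 1-111✓ 10-01✓ 10-11✓ 100-1✓ 101-1✓ 1010-✓ 11-01✓ 11-11✓ 110-0✓ 110-1✓ 1100-✓ 1101-✓ 111-1✓
Round 2: --101 -010- 1--01✓ 1--11✓ 1-0-1✓ 1-1-1✓ 10--1✓ 11--1✓ 110--
Round 3: 1---1
PIs = {--101, -010-, -1000, -1011, 0-110, 001-0, 1---1, 110--}

--101, -010-, -1000, -1011, 0-110, 001-0, 110--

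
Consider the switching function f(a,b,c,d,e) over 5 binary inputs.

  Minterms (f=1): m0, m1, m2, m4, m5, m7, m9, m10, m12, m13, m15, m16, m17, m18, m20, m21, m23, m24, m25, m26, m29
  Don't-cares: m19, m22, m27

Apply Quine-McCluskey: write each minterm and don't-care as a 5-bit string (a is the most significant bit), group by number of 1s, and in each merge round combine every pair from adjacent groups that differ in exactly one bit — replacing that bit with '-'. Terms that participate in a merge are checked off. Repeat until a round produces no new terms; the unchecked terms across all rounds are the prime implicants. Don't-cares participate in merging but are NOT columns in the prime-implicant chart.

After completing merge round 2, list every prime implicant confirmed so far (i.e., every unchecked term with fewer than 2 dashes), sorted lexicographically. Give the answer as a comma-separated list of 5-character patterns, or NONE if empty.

Round 0: 00000✓ 00001✓ 00010✓ 00100✓ 00101✓ 00111✓ 01001✓ 01010✓ 01100✓ 01101✓ 01111✓ 10000✓ 10001✓ 10010✓ 10011✓ 10100✓ 10101✓ 10110✓ 10111✓ 11000✓ 11001✓ 11010✓ 11011✓ 11101✓
Round 1: -0000✓ -0001✓ -0010✓ -0100✓ -0101✓ -0111✓ -1001✓ -1010✓ -1101✓ 0-001✓ 0-010✓ 0-100✓ 0-101✓ 0-111✓ 00-00✓ 00-01✓ 000-0✓ 0000-✓ 001-1✓ 0010-✓ 01-01✓ 011-1✓ 0110-✓ 1-000✓ 1-001✓ 1-010✓ 1-011✓ 1-101✓ 10-00✓ 10-01✓ 10-10✓ 10-11✓ 100-0✓ 100-1✓ 1000-✓ 1001-✓ 101-0✓ 101-1✓ 1010-✓ 1011-✓ 11-01✓ 110-0✓ 110-1✓ 1100-✓ 1101-✓
Round 2: --001✓ --010 --101✓ -0-00✓ -0-01✓ -00-0 -000-✓ -01-1 -010-✓ -1-01✓ 0--01✓ 0-1-1 0-10- 00-0-✓ 1--01✓ 1-0-0✓ 1-0-1✓ 1-00-✓ 1-01-✓ 10--0✓ 10--1✓ 10-0-✓ 10-1-✓ 100--✓ 101--✓ 110--✓
Round 3: ---01 -0-0- 1-0-- 10---
PIs = {---01, --010, -0-0-, -00-0, -01-1, 0-1-1, 0-10-, 1-0--, 10---}

NONE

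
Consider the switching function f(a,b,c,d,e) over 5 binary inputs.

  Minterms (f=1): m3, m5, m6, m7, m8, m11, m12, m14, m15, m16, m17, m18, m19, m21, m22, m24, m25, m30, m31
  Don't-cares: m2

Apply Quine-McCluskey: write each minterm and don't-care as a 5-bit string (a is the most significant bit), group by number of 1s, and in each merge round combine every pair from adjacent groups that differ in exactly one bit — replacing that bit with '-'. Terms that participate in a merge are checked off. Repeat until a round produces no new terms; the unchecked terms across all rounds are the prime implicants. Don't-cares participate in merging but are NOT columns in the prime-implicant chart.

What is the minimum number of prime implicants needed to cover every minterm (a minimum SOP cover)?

[col 0] 00010*, 00011*, 00101*, 00110*, 00111*, 01000*, 01011*, 01100*, 01110*, 01111*, 10000*, 10001*, 10010*, 10011*, 10101*, 10110*, 11000*, 11001*, 11110*, 11111*
[col 1] -0010*, -0011*, -0101, -0110*, -1000, -1110*, -1111*, 0-011*, 0-110*, 0-111*, 00-10*, 00-11*, 0001-*, 001-1, 0011-*, 01-00, 01-11*, 011-0, 0111-*, 1-000*, 1-001*, 1-110*, 10-01, 10-10*, 100-0*, 100-1*, 1000-*, 1001-*, 1100-*, 1111-*
[col 2] --110, -0-10, -001-, -111-, 0--11, 0-11-, 00-1-, 1-00-, 100--
Prime implicants: --110, -0-10, -001-, -0101, -1000, -111-, 0--11, 0-11-, 00-1-, 001-1, 01-00, 011-0, 1-00-, 10-01, 100--
PI chart (minterm → PIs covering it):
  3 | -001-,0--11,00-1-
  5 | -0101,001-1
  6 | --110,-0-10,0-11-,00-1-
  7 | 0--11,0-11-,00-1-,001-1
  8 | -1000,01-00
  11 | 0--11  (sole → essential)
  12 | 01-00,011-0
  14 | --110,-111-,0-11-,011-0
  15 | -111-,0--11,0-11-
  16 | 1-00-,100--
  17 | 1-00-,10-01,100--
  18 | -0-10,-001-,100--
  19 | -001-,100--
  21 | -0101,10-01
  22 | --110,-0-10
  24 | -1000,1-00-
  25 | 1-00-  (sole → essential)
  30 | --110,-111-
  31 | -111-  (sole → essential)
Essential prime implicants: -111-, 0--11, 1-00-
Petrick residual → --110, -001-, -0101, 01-00
Minimum SOP uses 7 PIs: cde' + b'c'd + b'cd'e + bcd + a'de + a'bd'e' + ac'd'

7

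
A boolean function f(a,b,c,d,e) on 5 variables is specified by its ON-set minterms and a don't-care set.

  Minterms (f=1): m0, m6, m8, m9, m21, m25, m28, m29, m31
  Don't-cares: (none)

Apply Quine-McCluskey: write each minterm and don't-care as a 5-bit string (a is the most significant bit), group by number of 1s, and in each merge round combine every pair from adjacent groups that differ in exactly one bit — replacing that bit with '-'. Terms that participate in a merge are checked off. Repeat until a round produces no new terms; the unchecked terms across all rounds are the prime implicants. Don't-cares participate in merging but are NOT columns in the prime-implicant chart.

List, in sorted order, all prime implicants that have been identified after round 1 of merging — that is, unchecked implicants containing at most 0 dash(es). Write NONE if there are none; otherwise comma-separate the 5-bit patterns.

size-2^0 implicants → 00000(✓)  00110  01000(✓)  01001(✓)  10101(✓)  11001(✓)  11100(✓)  11101(✓)  11111(✓)
size-2^1 implicants → -1001  0-000  0100-  1-101  11-01  111-1  1110-
Unchecked terms (primes): -1001, 0-000, 00110, 0100-, 1-101, 11-01, 111-1, 1110-

00110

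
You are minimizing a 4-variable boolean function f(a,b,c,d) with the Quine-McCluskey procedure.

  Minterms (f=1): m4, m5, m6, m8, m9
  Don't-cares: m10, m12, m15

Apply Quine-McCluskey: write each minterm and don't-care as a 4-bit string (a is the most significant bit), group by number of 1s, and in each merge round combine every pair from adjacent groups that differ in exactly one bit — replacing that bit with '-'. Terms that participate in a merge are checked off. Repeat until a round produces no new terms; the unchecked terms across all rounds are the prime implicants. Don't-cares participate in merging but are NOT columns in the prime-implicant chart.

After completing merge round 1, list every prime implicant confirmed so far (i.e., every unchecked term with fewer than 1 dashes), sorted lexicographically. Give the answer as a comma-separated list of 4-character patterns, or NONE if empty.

Round 0: 0100✓ 0101✓ 0110✓ 1000✓ 1001✓ 1010✓ 1100✓ 1111
Round 1: -100 01-0 010- 1-00 10-0 100-
PIs = {-100, 01-0, 010-, 1-00, 10-0, 100-, 1111}

1111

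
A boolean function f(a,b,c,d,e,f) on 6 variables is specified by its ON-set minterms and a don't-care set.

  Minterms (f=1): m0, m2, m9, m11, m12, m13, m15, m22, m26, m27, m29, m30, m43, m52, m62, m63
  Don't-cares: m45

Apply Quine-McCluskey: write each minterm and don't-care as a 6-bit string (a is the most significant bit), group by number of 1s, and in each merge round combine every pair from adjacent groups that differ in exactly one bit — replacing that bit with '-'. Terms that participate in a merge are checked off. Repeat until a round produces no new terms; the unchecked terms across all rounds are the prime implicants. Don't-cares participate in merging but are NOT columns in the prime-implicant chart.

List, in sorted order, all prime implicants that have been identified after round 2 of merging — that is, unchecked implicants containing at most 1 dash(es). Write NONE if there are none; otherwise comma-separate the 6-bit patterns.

[col 0] 000000*, 000010*, 001001*, 001011*, 001100*, 001101*, 001111*, 010110*, 011010*, 011011*, 011101*, 011110*, 101011*, 101101*, 110100, 111110*, 111111*
[col 1] -01011, -01101, -11110, 0-1011, 0-1101, 0000-0, 001-01*, 001-11*, 0010-1*, 0011-1*, 00110-, 01-110, 011-10, 01101-, 11111-
[col 2] 001--1
Prime implicants: -01011, -01101, -11110, 0-1011, 0-1101, 0000-0, 001--1, 00110-, 01-110, 011-10, 01101-, 110100, 11111-

-01011, -01101, -11110, 0-1011, 0-1101, 0000-0, 00110-, 01-110, 011-10, 01101-, 110100, 11111-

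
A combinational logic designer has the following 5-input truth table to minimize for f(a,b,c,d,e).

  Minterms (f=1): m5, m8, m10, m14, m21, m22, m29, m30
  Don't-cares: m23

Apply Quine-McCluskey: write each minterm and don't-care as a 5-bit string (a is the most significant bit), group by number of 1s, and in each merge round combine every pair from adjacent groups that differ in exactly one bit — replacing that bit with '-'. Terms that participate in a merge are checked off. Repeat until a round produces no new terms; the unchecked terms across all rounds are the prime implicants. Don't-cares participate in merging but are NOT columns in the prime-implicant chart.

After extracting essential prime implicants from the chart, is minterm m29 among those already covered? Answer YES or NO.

YES

size-2^0 implicants → 00101(✓)  01000(✓)  01010(✓)  01110(✓)  10101(✓)  10110(✓)  10111(✓)  11101(✓)  11110(✓)
size-2^1 implicants → -0101  -1110  01-10  010-0  1-101  1-110  101-1  1011-
Unchecked terms (primes): -0101, -1110, 01-10, 010-0, 1-101, 1-110, 101-1, 1011-
Minterm coverage:
  m5 ⊆ -0101 [E]
  m8 ⊆ 010-0 [E]
  m10 ⊆ 01-10,010-0
  m14 ⊆ -1110,01-10
  m21 ⊆ -0101,1-101,101-1
  m22 ⊆ 1-110,1011-
  m29 ⊆ 1-101 [E]
  m30 ⊆ -1110,1-110
E = {-0101, 010-0, 1-101}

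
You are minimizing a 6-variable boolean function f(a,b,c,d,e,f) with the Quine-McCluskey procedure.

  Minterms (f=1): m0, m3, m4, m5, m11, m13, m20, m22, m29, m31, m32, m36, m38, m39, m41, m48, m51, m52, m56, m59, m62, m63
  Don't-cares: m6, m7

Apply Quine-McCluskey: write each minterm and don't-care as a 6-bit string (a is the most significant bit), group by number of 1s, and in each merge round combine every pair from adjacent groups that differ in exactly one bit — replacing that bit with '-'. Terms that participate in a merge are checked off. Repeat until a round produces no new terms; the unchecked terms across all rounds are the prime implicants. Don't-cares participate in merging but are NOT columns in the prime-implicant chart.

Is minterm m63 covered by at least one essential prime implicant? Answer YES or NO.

size-2^0 implicants → 000000(✓)  000011(✓)  000100(✓)  000101(✓)  000110(✓)  000111(✓)  001011(✓)  001101(✓)  010100(✓)  010110(✓)  011101(✓)  011111(✓)  100000(✓)  100100(✓)  100110(✓)  100111(✓)  101001  110000(✓)  110011(✓)  110100(✓)  111000(✓)  111011(✓)  111110(✓)  111111(✓)
size-2^1 implicants → -00000(✓)  -00100(✓)  -00110(✓)  -00111(✓)  -10100(✓)  -11111  0-0100(✓)  0-0110(✓)  0-1101  00-011  00-101  000-00(✓)  000-11  0001-0(✓)  0001-1(✓)  00010-(✓)  00011-(✓)  0101-0(✓)  0111-1  1-0000(✓)  1-0100(✓)  100-00(✓)  1001-0(✓)  10011-(✓)  11-000  11-011  110-00(✓)  111-11  11111-
size-2^2 implicants → --0100  -00-00  -001-0  -0011-  0-01-0  0001--  1-0-00
Unchecked terms (primes): --0100, -00-00, -001-0, -0011-, -11111, 0-01-0, 0-1101, 00-011, 00-101, 000-11, 0001--, 0111-1, 1-0-00, 101001, 11-000, 11-011, 111-11, 11111-
Minterm coverage:
  m0 ⊆ -00-00 [E]
  m3 ⊆ 00-011,000-11
  m4 ⊆ --0100,-00-00,-001-0,0-01-0,0001--
  m5 ⊆ 00-101,0001--
  m11 ⊆ 00-011 [E]
  m13 ⊆ 0-1101,00-101
  m20 ⊆ --0100,0-01-0
  m22 ⊆ 0-01-0 [E]
  m29 ⊆ 0-1101,0111-1
  m31 ⊆ -11111,0111-1
  m32 ⊆ -00-00,1-0-00
  m36 ⊆ --0100,-00-00,-001-0,1-0-00
  m38 ⊆ -001-0,-0011-
  m39 ⊆ -0011- [E]
  m41 ⊆ 101001 [E]
  m48 ⊆ 1-0-00,11-000
  m51 ⊆ 11-011 [E]
  m52 ⊆ --0100,1-0-00
  m56 ⊆ 11-000 [E]
  m59 ⊆ 11-011,111-11
  m62 ⊆ 11111- [E]
  m63 ⊆ -11111,111-11,11111-
E = {-00-00, -0011-, 0-01-0, 00-011, 101001, 11-000, 11-011, 11111-}

YES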